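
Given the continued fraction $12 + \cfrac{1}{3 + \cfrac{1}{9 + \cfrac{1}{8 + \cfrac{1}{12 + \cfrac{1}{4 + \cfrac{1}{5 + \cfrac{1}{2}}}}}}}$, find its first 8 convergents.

12/1, 37/3, 345/28, 2797/227, 33909/2752, 138433/11235, 726074/58927, 1590581/129089

Using the convergent recurrence p_i = a_i*p_{i-1} + p_{i-2}, q_i = a_i*q_{i-1} + q_{i-2} with p_{-2}=0, p_{-1}=1, q_{-2}=1, q_{-1}=0:
  i=0: a_0=12, p_0 = 12*1 + 0 = 12, q_0 = 12*0 + 1 = 1.
  i=1: a_1=3, p_1 = 3*12 + 1 = 37, q_1 = 3*1 + 0 = 3.
  i=2: a_2=9, p_2 = 9*37 + 12 = 345, q_2 = 9*3 + 1 = 28.
  i=3: a_3=8, p_3 = 8*345 + 37 = 2797, q_3 = 8*28 + 3 = 227.
  i=4: a_4=12, p_4 = 12*2797 + 345 = 33909, q_4 = 12*227 + 28 = 2752.
  i=5: a_5=4, p_5 = 4*33909 + 2797 = 138433, q_5 = 4*2752 + 227 = 11235.
  i=6: a_6=5, p_6 = 5*138433 + 33909 = 726074, q_6 = 5*11235 + 2752 = 58927.
  i=7: a_7=2, p_7 = 2*726074 + 138433 = 1590581, q_7 = 2*58927 + 11235 = 129089.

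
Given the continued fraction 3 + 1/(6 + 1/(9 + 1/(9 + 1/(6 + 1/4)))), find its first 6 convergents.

3/1, 19/6, 174/55, 1585/501, 9684/3061, 40321/12745

Using the convergent recurrence p_i = a_i*p_{i-1} + p_{i-2}, q_i = a_i*q_{i-1} + q_{i-2} with p_{-2}=0, p_{-1}=1, q_{-2}=1, q_{-1}=0:
  i=0: a_0=3, p_0 = 3*1 + 0 = 3, q_0 = 3*0 + 1 = 1.
  i=1: a_1=6, p_1 = 6*3 + 1 = 19, q_1 = 6*1 + 0 = 6.
  i=2: a_2=9, p_2 = 9*19 + 3 = 174, q_2 = 9*6 + 1 = 55.
  i=3: a_3=9, p_3 = 9*174 + 19 = 1585, q_3 = 9*55 + 6 = 501.
  i=4: a_4=6, p_4 = 6*1585 + 174 = 9684, q_4 = 6*501 + 55 = 3061.
  i=5: a_5=4, p_5 = 4*9684 + 1585 = 40321, q_5 = 4*3061 + 501 = 12745.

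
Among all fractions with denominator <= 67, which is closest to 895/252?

Expand x = 895/252 as a continued fraction with the Euclidean algorithm:
  895 = 3*252 + 139, so a_0 = 3.
  252 = 1*139 + 113, so a_1 = 1.
  139 = 1*113 + 26, so a_2 = 1.
  113 = 4*26 + 9, so a_3 = 4.
  26 = 2*9 + 8, so a_4 = 2.
  9 = 1*8 + 1, so a_5 = 1.
  8 = 8*1 + 0, so a_6 = 8.
so x = [3; 1, 1, 4, 2, 1, 8].
Convergents (p_i = a_i*p_{i-1} + p_{i-2}, q_i = a_i*q_{i-1} + q_{i-2} with p_{-2}=0, p_{-1}=1, q_{-2}=1, q_{-1}=0), until the denominator exceeds 67:
  i=0: a_0=3, p_0 = 3*1 + 0 = 3, q_0 = 3*0 + 1 = 1.
  i=1: a_1=1, p_1 = 1*3 + 1 = 4, q_1 = 1*1 + 0 = 1.
  i=2: a_2=1, p_2 = 1*4 + 3 = 7, q_2 = 1*1 + 1 = 2.
  i=3: a_3=4, p_3 = 4*7 + 4 = 32, q_3 = 4*2 + 1 = 9.
  i=4: a_4=2, p_4 = 2*32 + 7 = 71, q_4 = 2*9 + 2 = 20.
  i=5: a_5=1, p_5 = 1*71 + 32 = 103, q_5 = 1*20 + 9 = 29.
  i=6: a_6=8, p_6 = 8*103 + 71 = 895, q_6 = 8*29 + 20 = 252.
q_6 = 252 > 67, so the last convergent with denominator <= 67 is p_5/q_5 = 103/29.
The closest fraction with denominator <= 67 is either p_5/q_5 or the intermediate fraction (k*p_5 + p_4)/(k*q_5 + q_4) with the largest k >= 1 whose denominator stays <= 67; these approach x as k grows, and every other convergent or intermediate fraction in range is farther away.
Largest k: floor((67 - q_4)/q_5) = floor((67 - 20)/29) = 1.
That gives (1*103 + 71)/(1*29 + 20) = 174/49.
Compare the errors: |x - 103/29| = |895*29 - 103*252|/(252*29) = 1/7308, and |x - 174/49| = |895*49 - 174*252|/(252*49) = 7/12348.
Cross-multiplying, 1*12348 = 12348 < 51156 = 7*7308, so 1/7308 is smaller: the convergent 103/29 is closer to x than 174/49.

103/29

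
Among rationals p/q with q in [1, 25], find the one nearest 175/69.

33/13

Expand x = 175/69 as a continued fraction with the Euclidean algorithm:
  175 = 2*69 + 37, so a_0 = 2.
  69 = 1*37 + 32, so a_1 = 1.
  37 = 1*32 + 5, so a_2 = 1.
  32 = 6*5 + 2, so a_3 = 6.
  5 = 2*2 + 1, so a_4 = 2.
  2 = 2*1 + 0, so a_5 = 2.
so x = [2; 1, 1, 6, 2, 2].
Convergents (p_i = a_i*p_{i-1} + p_{i-2}, q_i = a_i*q_{i-1} + q_{i-2} with p_{-2}=0, p_{-1}=1, q_{-2}=1, q_{-1}=0), until the denominator exceeds 25:
  i=0: a_0=2, p_0 = 2*1 + 0 = 2, q_0 = 2*0 + 1 = 1.
  i=1: a_1=1, p_1 = 1*2 + 1 = 3, q_1 = 1*1 + 0 = 1.
  i=2: a_2=1, p_2 = 1*3 + 2 = 5, q_2 = 1*1 + 1 = 2.
  i=3: a_3=6, p_3 = 6*5 + 3 = 33, q_3 = 6*2 + 1 = 13.
  i=4: a_4=2, p_4 = 2*33 + 5 = 71, q_4 = 2*13 + 2 = 28.
q_4 = 28 > 25, so the last convergent with denominator <= 25 is p_3/q_3 = 33/13.
The closest fraction with denominator <= 25 is either p_3/q_3 or the intermediate fraction (k*p_3 + p_2)/(k*q_3 + q_2) with the largest k >= 1 whose denominator stays <= 25; these approach x as k grows, and every other convergent or intermediate fraction in range is farther away.
Largest k: floor((25 - q_2)/q_3) = floor((25 - 2)/13) = 1.
That gives (1*33 + 5)/(1*13 + 2) = 38/15.
Compare the errors: |x - 33/13| = |175*13 - 33*69|/(69*13) = 2/897, and |x - 38/15| = |175*15 - 38*69|/(69*15) = 3/1035.
Cross-multiplying, 2*1035 = 2070 < 2691 = 3*897, so 2/897 is smaller: the convergent 33/13 is closer to x than 38/15.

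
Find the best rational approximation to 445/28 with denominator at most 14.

Expand x = 445/28 as a continued fraction with the Euclidean algorithm:
  445 = 15*28 + 25, so a_0 = 15.
  28 = 1*25 + 3, so a_1 = 1.
  25 = 8*3 + 1, so a_2 = 8.
  3 = 3*1 + 0, so a_3 = 3.
so x = [15; 1, 8, 3].
Convergents (p_i = a_i*p_{i-1} + p_{i-2}, q_i = a_i*q_{i-1} + q_{i-2} with p_{-2}=0, p_{-1}=1, q_{-2}=1, q_{-1}=0), until the denominator exceeds 14:
  i=0: a_0=15, p_0 = 15*1 + 0 = 15, q_0 = 15*0 + 1 = 1.
  i=1: a_1=1, p_1 = 1*15 + 1 = 16, q_1 = 1*1 + 0 = 1.
  i=2: a_2=8, p_2 = 8*16 + 15 = 143, q_2 = 8*1 + 1 = 9.
  i=3: a_3=3, p_3 = 3*143 + 16 = 445, q_3 = 3*9 + 1 = 28.
q_3 = 28 > 14, so the last convergent with denominator <= 14 is p_2/q_2 = 143/9.
The closest fraction with denominator <= 14 is either p_2/q_2 or the intermediate fraction (k*p_2 + p_1)/(k*q_2 + q_1) with the largest k >= 1 whose denominator stays <= 14; these approach x as k grows, and every other convergent or intermediate fraction in range is farther away.
Largest k: floor((14 - q_1)/q_2) = floor((14 - 1)/9) = 1.
That gives (1*143 + 16)/(1*9 + 1) = 159/10.
Compare the errors: |x - 143/9| = |445*9 - 143*28|/(28*9) = 1/252, and |x - 159/10| = |445*10 - 159*28|/(28*10) = 2/280.
Cross-multiplying, 1*280 = 280 < 504 = 2*252, so 1/252 is smaller: the convergent 143/9 is closer to x than 159/10.

143/9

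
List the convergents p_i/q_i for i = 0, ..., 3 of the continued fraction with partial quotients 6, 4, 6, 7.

6/1, 25/4, 156/25, 1117/179

Using the convergent recurrence p_i = a_i*p_{i-1} + p_{i-2}, q_i = a_i*q_{i-1} + q_{i-2} with p_{-2}=0, p_{-1}=1, q_{-2}=1, q_{-1}=0:
  i=0: a_0=6, p_0 = 6*1 + 0 = 6, q_0 = 6*0 + 1 = 1.
  i=1: a_1=4, p_1 = 4*6 + 1 = 25, q_1 = 4*1 + 0 = 4.
  i=2: a_2=6, p_2 = 6*25 + 6 = 156, q_2 = 6*4 + 1 = 25.
  i=3: a_3=7, p_3 = 7*156 + 25 = 1117, q_3 = 7*25 + 4 = 179.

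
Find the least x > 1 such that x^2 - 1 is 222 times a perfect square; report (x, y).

First expand sqrt(222) as a continued fraction. With x_i = (sqrt(222) + m_i)/d_i and (m_0, d_0) = (0, 1): a_0 = floor(sqrt(222)) = 14, since 14^2 = 196 <= 222 < 225 = 15^2.
Iterate m_{i+1} = d_i*a_i - m_i, d_{i+1} = (222 - m_{i+1}^2)/d_i, a_{i+1} = floor((a_0 + m_{i+1})/d_{i+1}):
  m_1 = 1*14 - 0 = 14, d_1 = (222 - 14^2)/1 = 26/1 = 26, a_1 = floor((14 + 14)/26) = 1.
  m_2 = 26*1 - 14 = 12, d_2 = (222 - 12^2)/26 = 78/26 = 3, a_2 = floor((14 + 12)/3) = 8.
  m_3 = 3*8 - 12 = 12, d_3 = (222 - 12^2)/3 = 78/3 = 26, a_3 = floor((14 + 12)/26) = 1.
  m_4 = 26*1 - 12 = 14, d_4 = (222 - 14^2)/26 = 26/26 = 1, a_4 = floor((14 + 14)/1) = 28.
  m_5 = 1*28 - 14 = 14, d_5 = (222 - 14^2)/1 = 26/1 = 26: (m_5, d_5) = (m_1, d_1) = (14, 26), so from here the quotients repeat a_1, ..., a_4; the period length is 4.
So sqrt(222) = [14; (1, 8, 1, 28)] with period length k = 4.
k is even, so the fundamental solution of x^2 - 222y^2 = 1 is (p_{k-1}, q_{k-1}) = (p_3, q_3); compute convergents through index 3.
Convergents (p_i = a_i*p_{i-1} + p_{i-2}, q_i = a_i*q_{i-1} + q_{i-2} with p_{-2}=0, p_{-1}=1, q_{-2}=1, q_{-1}=0):
  i=0: a_0=14, p_0 = 14*1 + 0 = 14, q_0 = 14*0 + 1 = 1.
  i=1: a_1=1, p_1 = 1*14 + 1 = 15, q_1 = 1*1 + 0 = 1.
  i=2: a_2=8, p_2 = 8*15 + 14 = 134, q_2 = 8*1 + 1 = 9.
  i=3: a_3=1, p_3 = 1*134 + 15 = 149, q_3 = 1*9 + 1 = 10.
Check: 149^2 - 222*10^2 = 22201 - 22200 = 1, so (x, y) = (149, 10) solves the equation, and by the theorem it is the least positive solution.

(x, y) = (149, 10)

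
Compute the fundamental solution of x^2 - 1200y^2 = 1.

(x, y) = (1351, 39)

First expand sqrt(1200) as a continued fraction. With x_i = (sqrt(1200) + m_i)/d_i and (m_0, d_0) = (0, 1): a_0 = floor(sqrt(1200)) = 34, since 34^2 = 1156 <= 1200 < 1225 = 35^2.
Iterate m_{i+1} = d_i*a_i - m_i, d_{i+1} = (1200 - m_{i+1}^2)/d_i, a_{i+1} = floor((a_0 + m_{i+1})/d_{i+1}):
  m_1 = 1*34 - 0 = 34, d_1 = (1200 - 34^2)/1 = 44/1 = 44, a_1 = floor((34 + 34)/44) = 1.
  m_2 = 44*1 - 34 = 10, d_2 = (1200 - 10^2)/44 = 1100/44 = 25, a_2 = floor((34 + 10)/25) = 1.
  m_3 = 25*1 - 10 = 15, d_3 = (1200 - 15^2)/25 = 975/25 = 39, a_3 = floor((34 + 15)/39) = 1.
  m_4 = 39*1 - 15 = 24, d_4 = (1200 - 24^2)/39 = 624/39 = 16, a_4 = floor((34 + 24)/16) = 3.
  m_5 = 16*3 - 24 = 24, d_5 = (1200 - 24^2)/16 = 624/16 = 39, a_5 = floor((34 + 24)/39) = 1.
  m_6 = 39*1 - 24 = 15, d_6 = (1200 - 15^2)/39 = 975/39 = 25, a_6 = floor((34 + 15)/25) = 1.
  m_7 = 25*1 - 15 = 10, d_7 = (1200 - 10^2)/25 = 1100/25 = 44, a_7 = floor((34 + 10)/44) = 1.
  m_8 = 44*1 - 10 = 34, d_8 = (1200 - 34^2)/44 = 44/44 = 1, a_8 = floor((34 + 34)/1) = 68.
  m_9 = 1*68 - 34 = 34, d_9 = (1200 - 34^2)/1 = 44/1 = 44: (m_9, d_9) = (m_1, d_1) = (34, 44), so from here the quotients repeat a_1, ..., a_8; the period length is 8.
So sqrt(1200) = [34; (1, 1, 1, 3, 1, 1, 1, 68)] with period length k = 8.
k is even, so the fundamental solution of x^2 - 1200y^2 = 1 is (p_{k-1}, q_{k-1}) = (p_7, q_7); compute convergents through index 7.
Convergents (p_i = a_i*p_{i-1} + p_{i-2}, q_i = a_i*q_{i-1} + q_{i-2} with p_{-2}=0, p_{-1}=1, q_{-2}=1, q_{-1}=0):
  i=0: a_0=34, p_0 = 34*1 + 0 = 34, q_0 = 34*0 + 1 = 1.
  i=1: a_1=1, p_1 = 1*34 + 1 = 35, q_1 = 1*1 + 0 = 1.
  i=2: a_2=1, p_2 = 1*35 + 34 = 69, q_2 = 1*1 + 1 = 2.
  i=3: a_3=1, p_3 = 1*69 + 35 = 104, q_3 = 1*2 + 1 = 3.
  i=4: a_4=3, p_4 = 3*104 + 69 = 381, q_4 = 3*3 + 2 = 11.
  i=5: a_5=1, p_5 = 1*381 + 104 = 485, q_5 = 1*11 + 3 = 14.
  i=6: a_6=1, p_6 = 1*485 + 381 = 866, q_6 = 1*14 + 11 = 25.
  i=7: a_7=1, p_7 = 1*866 + 485 = 1351, q_7 = 1*25 + 14 = 39.
Check: 1351^2 - 1200*39^2 = 1825201 - 1825200 = 1, so (x, y) = (1351, 39) solves the equation, and by the theorem it is the least positive solution.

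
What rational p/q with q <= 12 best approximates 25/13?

23/12

Expand x = 25/13 as a continued fraction with the Euclidean algorithm:
  25 = 1*13 + 12, so a_0 = 1.
  13 = 1*12 + 1, so a_1 = 1.
  12 = 12*1 + 0, so a_2 = 12.
so x = [1; 1, 12].
Convergents (p_i = a_i*p_{i-1} + p_{i-2}, q_i = a_i*q_{i-1} + q_{i-2} with p_{-2}=0, p_{-1}=1, q_{-2}=1, q_{-1}=0), until the denominator exceeds 12:
  i=0: a_0=1, p_0 = 1*1 + 0 = 1, q_0 = 1*0 + 1 = 1.
  i=1: a_1=1, p_1 = 1*1 + 1 = 2, q_1 = 1*1 + 0 = 1.
  i=2: a_2=12, p_2 = 12*2 + 1 = 25, q_2 = 12*1 + 1 = 13.
q_2 = 13 > 12, so the last convergent with denominator <= 12 is p_1/q_1 = 2/1.
The closest fraction with denominator <= 12 is either p_1/q_1 or the intermediate fraction (k*p_1 + p_0)/(k*q_1 + q_0) with the largest k >= 1 whose denominator stays <= 12; these approach x as k grows, and every other convergent or intermediate fraction in range is farther away.
Largest k: floor((12 - q_0)/q_1) = floor((12 - 1)/1) = 11.
That gives (11*2 + 1)/(11*1 + 1) = 23/12.
Compare the errors: |x - 2/1| = |25*1 - 2*13|/(13*1) = 1/13, and |x - 23/12| = |25*12 - 23*13|/(13*12) = 1/156.
Cross-multiplying, 1*13 = 13 < 156 = 1*156, so 1/156 is smaller: the intermediate fraction 23/12 is closer to x than 2/1.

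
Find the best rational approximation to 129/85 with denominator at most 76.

Expand x = 129/85 as a continued fraction with the Euclidean algorithm:
  129 = 1*85 + 44, so a_0 = 1.
  85 = 1*44 + 41, so a_1 = 1.
  44 = 1*41 + 3, so a_2 = 1.
  41 = 13*3 + 2, so a_3 = 13.
  3 = 1*2 + 1, so a_4 = 1.
  2 = 2*1 + 0, so a_5 = 2.
so x = [1; 1, 1, 13, 1, 2].
Convergents (p_i = a_i*p_{i-1} + p_{i-2}, q_i = a_i*q_{i-1} + q_{i-2} with p_{-2}=0, p_{-1}=1, q_{-2}=1, q_{-1}=0), until the denominator exceeds 76:
  i=0: a_0=1, p_0 = 1*1 + 0 = 1, q_0 = 1*0 + 1 = 1.
  i=1: a_1=1, p_1 = 1*1 + 1 = 2, q_1 = 1*1 + 0 = 1.
  i=2: a_2=1, p_2 = 1*2 + 1 = 3, q_2 = 1*1 + 1 = 2.
  i=3: a_3=13, p_3 = 13*3 + 2 = 41, q_3 = 13*2 + 1 = 27.
  i=4: a_4=1, p_4 = 1*41 + 3 = 44, q_4 = 1*27 + 2 = 29.
  i=5: a_5=2, p_5 = 2*44 + 41 = 129, q_5 = 2*29 + 27 = 85.
q_5 = 85 > 76, so the last convergent with denominator <= 76 is p_4/q_4 = 44/29.
The closest fraction with denominator <= 76 is either p_4/q_4 or the intermediate fraction (k*p_4 + p_3)/(k*q_4 + q_3) with the largest k >= 1 whose denominator stays <= 76; these approach x as k grows, and every other convergent or intermediate fraction in range is farther away.
Largest k: floor((76 - q_3)/q_4) = floor((76 - 27)/29) = 1.
That gives (1*44 + 41)/(1*29 + 27) = 85/56.
Compare the errors: |x - 44/29| = |129*29 - 44*85|/(85*29) = 1/2465, and |x - 85/56| = |129*56 - 85*85|/(85*56) = 1/4760.
Cross-multiplying, 1*2465 = 2465 < 4760 = 1*4760, so 1/4760 is smaller: the intermediate fraction 85/56 is closer to x than 44/29.

85/56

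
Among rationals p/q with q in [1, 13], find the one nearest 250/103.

Expand x = 250/103 as a continued fraction with the Euclidean algorithm:
  250 = 2*103 + 44, so a_0 = 2.
  103 = 2*44 + 15, so a_1 = 2.
  44 = 2*15 + 14, so a_2 = 2.
  15 = 1*14 + 1, so a_3 = 1.
  14 = 14*1 + 0, so a_4 = 14.
so x = [2; 2, 2, 1, 14].
Convergents (p_i = a_i*p_{i-1} + p_{i-2}, q_i = a_i*q_{i-1} + q_{i-2} with p_{-2}=0, p_{-1}=1, q_{-2}=1, q_{-1}=0), until the denominator exceeds 13:
  i=0: a_0=2, p_0 = 2*1 + 0 = 2, q_0 = 2*0 + 1 = 1.
  i=1: a_1=2, p_1 = 2*2 + 1 = 5, q_1 = 2*1 + 0 = 2.
  i=2: a_2=2, p_2 = 2*5 + 2 = 12, q_2 = 2*2 + 1 = 5.
  i=3: a_3=1, p_3 = 1*12 + 5 = 17, q_3 = 1*5 + 2 = 7.
  i=4: a_4=14, p_4 = 14*17 + 12 = 250, q_4 = 14*7 + 5 = 103.
q_4 = 103 > 13, so the last convergent with denominator <= 13 is p_3/q_3 = 17/7.
The closest fraction with denominator <= 13 is either p_3/q_3 or the intermediate fraction (k*p_3 + p_2)/(k*q_3 + q_2) with the largest k >= 1 whose denominator stays <= 13; these approach x as k grows, and every other convergent or intermediate fraction in range is farther away.
Largest k: floor((13 - q_2)/q_3) = floor((13 - 5)/7) = 1.
That gives (1*17 + 12)/(1*7 + 5) = 29/12.
Compare the errors: |x - 17/7| = |250*7 - 17*103|/(103*7) = 1/721, and |x - 29/12| = |250*12 - 29*103|/(103*12) = 13/1236.
Cross-multiplying, 1*1236 = 1236 < 9373 = 13*721, so 1/721 is smaller: the convergent 17/7 is closer to x than 29/12.

17/7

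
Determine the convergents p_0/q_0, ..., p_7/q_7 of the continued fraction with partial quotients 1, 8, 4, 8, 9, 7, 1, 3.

1/1, 9/8, 37/33, 305/272, 2782/2481, 19779/17639, 22561/20120, 87462/77999

Using the convergent recurrence p_i = a_i*p_{i-1} + p_{i-2}, q_i = a_i*q_{i-1} + q_{i-2} with p_{-2}=0, p_{-1}=1, q_{-2}=1, q_{-1}=0:
  i=0: a_0=1, p_0 = 1*1 + 0 = 1, q_0 = 1*0 + 1 = 1.
  i=1: a_1=8, p_1 = 8*1 + 1 = 9, q_1 = 8*1 + 0 = 8.
  i=2: a_2=4, p_2 = 4*9 + 1 = 37, q_2 = 4*8 + 1 = 33.
  i=3: a_3=8, p_3 = 8*37 + 9 = 305, q_3 = 8*33 + 8 = 272.
  i=4: a_4=9, p_4 = 9*305 + 37 = 2782, q_4 = 9*272 + 33 = 2481.
  i=5: a_5=7, p_5 = 7*2782 + 305 = 19779, q_5 = 7*2481 + 272 = 17639.
  i=6: a_6=1, p_6 = 1*19779 + 2782 = 22561, q_6 = 1*17639 + 2481 = 20120.
  i=7: a_7=3, p_7 = 3*22561 + 19779 = 87462, q_7 = 3*20120 + 17639 = 77999.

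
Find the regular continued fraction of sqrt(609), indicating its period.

Write x_i = (sqrt(609) + m_i)/d_i with (m_0, d_0) = (0, 1). a_0 = floor(sqrt(609)) = 24, since 24^2 = 576 <= 609 < 625 = 25^2.
Iterate m_{i+1} = d_i*a_i - m_i, d_{i+1} = (609 - m_{i+1}^2)/d_i, a_{i+1} = floor((a_0 + m_{i+1})/d_{i+1}):
  m_1 = 1*24 - 0 = 24, d_1 = (609 - 24^2)/1 = 33/1 = 33, a_1 = floor((24 + 24)/33) = 1.
  m_2 = 33*1 - 24 = 9, d_2 = (609 - 9^2)/33 = 528/33 = 16, a_2 = floor((24 + 9)/16) = 2.
  m_3 = 16*2 - 9 = 23, d_3 = (609 - 23^2)/16 = 80/16 = 5, a_3 = floor((24 + 23)/5) = 9.
  m_4 = 5*9 - 23 = 22, d_4 = (609 - 22^2)/5 = 125/5 = 25, a_4 = floor((24 + 22)/25) = 1.
  m_5 = 25*1 - 22 = 3, d_5 = (609 - 3^2)/25 = 600/25 = 24, a_5 = floor((24 + 3)/24) = 1.
  m_6 = 24*1 - 3 = 21, d_6 = (609 - 21^2)/24 = 168/24 = 7, a_6 = floor((24 + 21)/7) = 6.
  m_7 = 7*6 - 21 = 21, d_7 = (609 - 21^2)/7 = 168/7 = 24, a_7 = floor((24 + 21)/24) = 1.
  m_8 = 24*1 - 21 = 3, d_8 = (609 - 3^2)/24 = 600/24 = 25, a_8 = floor((24 + 3)/25) = 1.
  m_9 = 25*1 - 3 = 22, d_9 = (609 - 22^2)/25 = 125/25 = 5, a_9 = floor((24 + 22)/5) = 9.
  m_10 = 5*9 - 22 = 23, d_10 = (609 - 23^2)/5 = 80/5 = 16, a_10 = floor((24 + 23)/16) = 2.
  m_11 = 16*2 - 23 = 9, d_11 = (609 - 9^2)/16 = 528/16 = 33, a_11 = floor((24 + 9)/33) = 1.
  m_12 = 33*1 - 9 = 24, d_12 = (609 - 24^2)/33 = 33/33 = 1, a_12 = floor((24 + 24)/1) = 48.
  m_13 = 1*48 - 24 = 24, d_13 = (609 - 24^2)/1 = 33/1 = 33: (m_13, d_13) = (m_1, d_1) = (24, 33), so from here the quotients repeat a_1, ..., a_12; the period length is 12.
Hence the expansion of sqrt(609) is a_0 = 24 followed by the repeating block 1, 2, 9, 1, 1, 6, 1, 1, 9, 2, 1, 48 (period 12).

[24; (1, 2, 9, 1, 1, 6, 1, 1, 9, 2, 1, 48)]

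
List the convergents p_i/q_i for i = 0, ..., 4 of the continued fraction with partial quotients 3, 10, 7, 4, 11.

Using the convergent recurrence p_i = a_i*p_{i-1} + p_{i-2}, q_i = a_i*q_{i-1} + q_{i-2} with p_{-2}=0, p_{-1}=1, q_{-2}=1, q_{-1}=0:
  i=0: a_0=3, p_0 = 3*1 + 0 = 3, q_0 = 3*0 + 1 = 1.
  i=1: a_1=10, p_1 = 10*3 + 1 = 31, q_1 = 10*1 + 0 = 10.
  i=2: a_2=7, p_2 = 7*31 + 3 = 220, q_2 = 7*10 + 1 = 71.
  i=3: a_3=4, p_3 = 4*220 + 31 = 911, q_3 = 4*71 + 10 = 294.
  i=4: a_4=11, p_4 = 11*911 + 220 = 10241, q_4 = 11*294 + 71 = 3305.

3/1, 31/10, 220/71, 911/294, 10241/3305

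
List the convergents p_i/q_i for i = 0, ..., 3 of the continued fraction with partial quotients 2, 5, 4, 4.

2/1, 11/5, 46/21, 195/89

Using the convergent recurrence p_i = a_i*p_{i-1} + p_{i-2}, q_i = a_i*q_{i-1} + q_{i-2} with p_{-2}=0, p_{-1}=1, q_{-2}=1, q_{-1}=0:
  i=0: a_0=2, p_0 = 2*1 + 0 = 2, q_0 = 2*0 + 1 = 1.
  i=1: a_1=5, p_1 = 5*2 + 1 = 11, q_1 = 5*1 + 0 = 5.
  i=2: a_2=4, p_2 = 4*11 + 2 = 46, q_2 = 4*5 + 1 = 21.
  i=3: a_3=4, p_3 = 4*46 + 11 = 195, q_3 = 4*21 + 5 = 89.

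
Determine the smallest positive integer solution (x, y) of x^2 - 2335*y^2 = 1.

First expand sqrt(2335) as a continued fraction. With x_i = (sqrt(2335) + m_i)/d_i and (m_0, d_0) = (0, 1): a_0 = floor(sqrt(2335)) = 48, since 48^2 = 2304 <= 2335 < 2401 = 49^2.
Iterate m_{i+1} = d_i*a_i - m_i, d_{i+1} = (2335 - m_{i+1}^2)/d_i, a_{i+1} = floor((a_0 + m_{i+1})/d_{i+1}):
  m_1 = 1*48 - 0 = 48, d_1 = (2335 - 48^2)/1 = 31/1 = 31, a_1 = floor((48 + 48)/31) = 3.
  m_2 = 31*3 - 48 = 45, d_2 = (2335 - 45^2)/31 = 310/31 = 10, a_2 = floor((48 + 45)/10) = 9.
  m_3 = 10*9 - 45 = 45, d_3 = (2335 - 45^2)/10 = 310/10 = 31, a_3 = floor((48 + 45)/31) = 3.
  m_4 = 31*3 - 45 = 48, d_4 = (2335 - 48^2)/31 = 31/31 = 1, a_4 = floor((48 + 48)/1) = 96.
  m_5 = 1*96 - 48 = 48, d_5 = (2335 - 48^2)/1 = 31/1 = 31: (m_5, d_5) = (m_1, d_1) = (48, 31), so from here the quotients repeat a_1, ..., a_4; the period length is 4.
So sqrt(2335) = [48; (3, 9, 3, 96)] with period length k = 4.
k is even, so the fundamental solution of x^2 - 2335y^2 = 1 is (p_{k-1}, q_{k-1}) = (p_3, q_3); compute convergents through index 3.
Convergents (p_i = a_i*p_{i-1} + p_{i-2}, q_i = a_i*q_{i-1} + q_{i-2} with p_{-2}=0, p_{-1}=1, q_{-2}=1, q_{-1}=0):
  i=0: a_0=48, p_0 = 48*1 + 0 = 48, q_0 = 48*0 + 1 = 1.
  i=1: a_1=3, p_1 = 3*48 + 1 = 145, q_1 = 3*1 + 0 = 3.
  i=2: a_2=9, p_2 = 9*145 + 48 = 1353, q_2 = 9*3 + 1 = 28.
  i=3: a_3=3, p_3 = 3*1353 + 145 = 4204, q_3 = 3*28 + 3 = 87.
Check: 4204^2 - 2335*87^2 = 17673616 - 17673615 = 1, so (x, y) = (4204, 87) solves the equation, and by the theorem it is the least positive solution.

(x, y) = (4204, 87)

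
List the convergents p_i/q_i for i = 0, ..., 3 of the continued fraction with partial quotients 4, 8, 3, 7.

Using the convergent recurrence p_i = a_i*p_{i-1} + p_{i-2}, q_i = a_i*q_{i-1} + q_{i-2} with p_{-2}=0, p_{-1}=1, q_{-2}=1, q_{-1}=0:
  i=0: a_0=4, p_0 = 4*1 + 0 = 4, q_0 = 4*0 + 1 = 1.
  i=1: a_1=8, p_1 = 8*4 + 1 = 33, q_1 = 8*1 + 0 = 8.
  i=2: a_2=3, p_2 = 3*33 + 4 = 103, q_2 = 3*8 + 1 = 25.
  i=3: a_3=7, p_3 = 7*103 + 33 = 754, q_3 = 7*25 + 8 = 183.

4/1, 33/8, 103/25, 754/183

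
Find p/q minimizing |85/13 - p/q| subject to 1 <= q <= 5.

13/2

Expand x = 85/13 as a continued fraction with the Euclidean algorithm:
  85 = 6*13 + 7, so a_0 = 6.
  13 = 1*7 + 6, so a_1 = 1.
  7 = 1*6 + 1, so a_2 = 1.
  6 = 6*1 + 0, so a_3 = 6.
so x = [6; 1, 1, 6].
Convergents (p_i = a_i*p_{i-1} + p_{i-2}, q_i = a_i*q_{i-1} + q_{i-2} with p_{-2}=0, p_{-1}=1, q_{-2}=1, q_{-1}=0), until the denominator exceeds 5:
  i=0: a_0=6, p_0 = 6*1 + 0 = 6, q_0 = 6*0 + 1 = 1.
  i=1: a_1=1, p_1 = 1*6 + 1 = 7, q_1 = 1*1 + 0 = 1.
  i=2: a_2=1, p_2 = 1*7 + 6 = 13, q_2 = 1*1 + 1 = 2.
  i=3: a_3=6, p_3 = 6*13 + 7 = 85, q_3 = 6*2 + 1 = 13.
q_3 = 13 > 5, so the last convergent with denominator <= 5 is p_2/q_2 = 13/2.
The closest fraction with denominator <= 5 is either p_2/q_2 or the intermediate fraction (k*p_2 + p_1)/(k*q_2 + q_1) with the largest k >= 1 whose denominator stays <= 5; these approach x as k grows, and every other convergent or intermediate fraction in range is farther away.
Largest k: floor((5 - q_1)/q_2) = floor((5 - 1)/2) = 2.
That gives (2*13 + 7)/(2*2 + 1) = 33/5.
Compare the errors: |x - 13/2| = |85*2 - 13*13|/(13*2) = 1/26, and |x - 33/5| = |85*5 - 33*13|/(13*5) = 4/65.
Cross-multiplying, 1*65 = 65 < 104 = 4*26, so 1/26 is smaller: the convergent 13/2 is closer to x than 33/5.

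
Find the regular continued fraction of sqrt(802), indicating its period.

Write x_i = (sqrt(802) + m_i)/d_i with (m_0, d_0) = (0, 1). a_0 = floor(sqrt(802)) = 28, since 28^2 = 784 <= 802 < 841 = 29^2.
Iterate m_{i+1} = d_i*a_i - m_i, d_{i+1} = (802 - m_{i+1}^2)/d_i, a_{i+1} = floor((a_0 + m_{i+1})/d_{i+1}):
  m_1 = 1*28 - 0 = 28, d_1 = (802 - 28^2)/1 = 18/1 = 18, a_1 = floor((28 + 28)/18) = 3.
  m_2 = 18*3 - 28 = 26, d_2 = (802 - 26^2)/18 = 126/18 = 7, a_2 = floor((28 + 26)/7) = 7.
  m_3 = 7*7 - 26 = 23, d_3 = (802 - 23^2)/7 = 273/7 = 39, a_3 = floor((28 + 23)/39) = 1.
  m_4 = 39*1 - 23 = 16, d_4 = (802 - 16^2)/39 = 546/39 = 14, a_4 = floor((28 + 16)/14) = 3.
  m_5 = 14*3 - 16 = 26, d_5 = (802 - 26^2)/14 = 126/14 = 9, a_5 = floor((28 + 26)/9) = 6.
  m_6 = 9*6 - 26 = 28, d_6 = (802 - 28^2)/9 = 18/9 = 2, a_6 = floor((28 + 28)/2) = 28.
  m_7 = 2*28 - 28 = 28, d_7 = (802 - 28^2)/2 = 18/2 = 9, a_7 = floor((28 + 28)/9) = 6.
  m_8 = 9*6 - 28 = 26, d_8 = (802 - 26^2)/9 = 126/9 = 14, a_8 = floor((28 + 26)/14) = 3.
  m_9 = 14*3 - 26 = 16, d_9 = (802 - 16^2)/14 = 546/14 = 39, a_9 = floor((28 + 16)/39) = 1.
  m_10 = 39*1 - 16 = 23, d_10 = (802 - 23^2)/39 = 273/39 = 7, a_10 = floor((28 + 23)/7) = 7.
  m_11 = 7*7 - 23 = 26, d_11 = (802 - 26^2)/7 = 126/7 = 18, a_11 = floor((28 + 26)/18) = 3.
  m_12 = 18*3 - 26 = 28, d_12 = (802 - 28^2)/18 = 18/18 = 1, a_12 = floor((28 + 28)/1) = 56.
  m_13 = 1*56 - 28 = 28, d_13 = (802 - 28^2)/1 = 18/1 = 18: (m_13, d_13) = (m_1, d_1) = (28, 18), so from here the quotients repeat a_1, ..., a_12; the period length is 12.
Hence the expansion of sqrt(802) is a_0 = 28 followed by the repeating block 3, 7, 1, 3, 6, 28, 6, 3, 1, 7, 3, 56 (period 12).

[28; (3, 7, 1, 3, 6, 28, 6, 3, 1, 7, 3, 56)]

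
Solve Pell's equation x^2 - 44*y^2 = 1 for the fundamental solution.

First expand sqrt(44) as a continued fraction. With x_i = (sqrt(44) + m_i)/d_i and (m_0, d_0) = (0, 1): a_0 = floor(sqrt(44)) = 6, since 6^2 = 36 <= 44 < 49 = 7^2.
Iterate m_{i+1} = d_i*a_i - m_i, d_{i+1} = (44 - m_{i+1}^2)/d_i, a_{i+1} = floor((a_0 + m_{i+1})/d_{i+1}):
  m_1 = 1*6 - 0 = 6, d_1 = (44 - 6^2)/1 = 8/1 = 8, a_1 = floor((6 + 6)/8) = 1.
  m_2 = 8*1 - 6 = 2, d_2 = (44 - 2^2)/8 = 40/8 = 5, a_2 = floor((6 + 2)/5) = 1.
  m_3 = 5*1 - 2 = 3, d_3 = (44 - 3^2)/5 = 35/5 = 7, a_3 = floor((6 + 3)/7) = 1.
  m_4 = 7*1 - 3 = 4, d_4 = (44 - 4^2)/7 = 28/7 = 4, a_4 = floor((6 + 4)/4) = 2.
  m_5 = 4*2 - 4 = 4, d_5 = (44 - 4^2)/4 = 28/4 = 7, a_5 = floor((6 + 4)/7) = 1.
  m_6 = 7*1 - 4 = 3, d_6 = (44 - 3^2)/7 = 35/7 = 5, a_6 = floor((6 + 3)/5) = 1.
  m_7 = 5*1 - 3 = 2, d_7 = (44 - 2^2)/5 = 40/5 = 8, a_7 = floor((6 + 2)/8) = 1.
  m_8 = 8*1 - 2 = 6, d_8 = (44 - 6^2)/8 = 8/8 = 1, a_8 = floor((6 + 6)/1) = 12.
  m_9 = 1*12 - 6 = 6, d_9 = (44 - 6^2)/1 = 8/1 = 8: (m_9, d_9) = (m_1, d_1) = (6, 8), so from here the quotients repeat a_1, ..., a_8; the period length is 8.
So sqrt(44) = [6; (1, 1, 1, 2, 1, 1, 1, 12)] with period length k = 8.
k is even, so the fundamental solution of x^2 - 44y^2 = 1 is (p_{k-1}, q_{k-1}) = (p_7, q_7); compute convergents through index 7.
Convergents (p_i = a_i*p_{i-1} + p_{i-2}, q_i = a_i*q_{i-1} + q_{i-2} with p_{-2}=0, p_{-1}=1, q_{-2}=1, q_{-1}=0):
  i=0: a_0=6, p_0 = 6*1 + 0 = 6, q_0 = 6*0 + 1 = 1.
  i=1: a_1=1, p_1 = 1*6 + 1 = 7, q_1 = 1*1 + 0 = 1.
  i=2: a_2=1, p_2 = 1*7 + 6 = 13, q_2 = 1*1 + 1 = 2.
  i=3: a_3=1, p_3 = 1*13 + 7 = 20, q_3 = 1*2 + 1 = 3.
  i=4: a_4=2, p_4 = 2*20 + 13 = 53, q_4 = 2*3 + 2 = 8.
  i=5: a_5=1, p_5 = 1*53 + 20 = 73, q_5 = 1*8 + 3 = 11.
  i=6: a_6=1, p_6 = 1*73 + 53 = 126, q_6 = 1*11 + 8 = 19.
  i=7: a_7=1, p_7 = 1*126 + 73 = 199, q_7 = 1*19 + 11 = 30.
Check: 199^2 - 44*30^2 = 39601 - 39600 = 1, so (x, y) = (199, 30) solves the equation, and by the theorem it is the least positive solution.

(x, y) = (199, 30)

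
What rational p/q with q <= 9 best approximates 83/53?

11/7

Expand x = 83/53 as a continued fraction with the Euclidean algorithm:
  83 = 1*53 + 30, so a_0 = 1.
  53 = 1*30 + 23, so a_1 = 1.
  30 = 1*23 + 7, so a_2 = 1.
  23 = 3*7 + 2, so a_3 = 3.
  7 = 3*2 + 1, so a_4 = 3.
  2 = 2*1 + 0, so a_5 = 2.
so x = [1; 1, 1, 3, 3, 2].
Convergents (p_i = a_i*p_{i-1} + p_{i-2}, q_i = a_i*q_{i-1} + q_{i-2} with p_{-2}=0, p_{-1}=1, q_{-2}=1, q_{-1}=0), until the denominator exceeds 9:
  i=0: a_0=1, p_0 = 1*1 + 0 = 1, q_0 = 1*0 + 1 = 1.
  i=1: a_1=1, p_1 = 1*1 + 1 = 2, q_1 = 1*1 + 0 = 1.
  i=2: a_2=1, p_2 = 1*2 + 1 = 3, q_2 = 1*1 + 1 = 2.
  i=3: a_3=3, p_3 = 3*3 + 2 = 11, q_3 = 3*2 + 1 = 7.
  i=4: a_4=3, p_4 = 3*11 + 3 = 36, q_4 = 3*7 + 2 = 23.
q_4 = 23 > 9, so the last convergent with denominator <= 9 is p_3/q_3 = 11/7.
The closest fraction with denominator <= 9 is either p_3/q_3 or the intermediate fraction (k*p_3 + p_2)/(k*q_3 + q_2) with the largest k >= 1 whose denominator stays <= 9; these approach x as k grows, and every other convergent or intermediate fraction in range is farther away.
Largest k: floor((9 - q_2)/q_3) = floor((9 - 2)/7) = 1.
That gives (1*11 + 3)/(1*7 + 2) = 14/9.
Compare the errors: |x - 11/7| = |83*7 - 11*53|/(53*7) = 2/371, and |x - 14/9| = |83*9 - 14*53|/(53*9) = 5/477.
Cross-multiplying, 2*477 = 954 < 1855 = 5*371, so 2/371 is smaller: the convergent 11/7 is closer to x than 14/9.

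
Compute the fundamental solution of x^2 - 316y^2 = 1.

First expand sqrt(316) as a continued fraction. With x_i = (sqrt(316) + m_i)/d_i and (m_0, d_0) = (0, 1): a_0 = floor(sqrt(316)) = 17, since 17^2 = 289 <= 316 < 324 = 18^2.
Iterate m_{i+1} = d_i*a_i - m_i, d_{i+1} = (316 - m_{i+1}^2)/d_i, a_{i+1} = floor((a_0 + m_{i+1})/d_{i+1}):
  m_1 = 1*17 - 0 = 17, d_1 = (316 - 17^2)/1 = 27/1 = 27, a_1 = floor((17 + 17)/27) = 1.
  m_2 = 27*1 - 17 = 10, d_2 = (316 - 10^2)/27 = 216/27 = 8, a_2 = floor((17 + 10)/8) = 3.
  m_3 = 8*3 - 10 = 14, d_3 = (316 - 14^2)/8 = 120/8 = 15, a_3 = floor((17 + 14)/15) = 2.
  m_4 = 15*2 - 14 = 16, d_4 = (316 - 16^2)/15 = 60/15 = 4, a_4 = floor((17 + 16)/4) = 8.
  m_5 = 4*8 - 16 = 16, d_5 = (316 - 16^2)/4 = 60/4 = 15, a_5 = floor((17 + 16)/15) = 2.
  m_6 = 15*2 - 16 = 14, d_6 = (316 - 14^2)/15 = 120/15 = 8, a_6 = floor((17 + 14)/8) = 3.
  m_7 = 8*3 - 14 = 10, d_7 = (316 - 10^2)/8 = 216/8 = 27, a_7 = floor((17 + 10)/27) = 1.
  m_8 = 27*1 - 10 = 17, d_8 = (316 - 17^2)/27 = 27/27 = 1, a_8 = floor((17 + 17)/1) = 34.
  m_9 = 1*34 - 17 = 17, d_9 = (316 - 17^2)/1 = 27/1 = 27: (m_9, d_9) = (m_1, d_1) = (17, 27), so from here the quotients repeat a_1, ..., a_8; the period length is 8.
So sqrt(316) = [17; (1, 3, 2, 8, 2, 3, 1, 34)] with period length k = 8.
k is even, so the fundamental solution of x^2 - 316y^2 = 1 is (p_{k-1}, q_{k-1}) = (p_7, q_7); compute convergents through index 7.
Convergents (p_i = a_i*p_{i-1} + p_{i-2}, q_i = a_i*q_{i-1} + q_{i-2} with p_{-2}=0, p_{-1}=1, q_{-2}=1, q_{-1}=0):
  i=0: a_0=17, p_0 = 17*1 + 0 = 17, q_0 = 17*0 + 1 = 1.
  i=1: a_1=1, p_1 = 1*17 + 1 = 18, q_1 = 1*1 + 0 = 1.
  i=2: a_2=3, p_2 = 3*18 + 17 = 71, q_2 = 3*1 + 1 = 4.
  i=3: a_3=2, p_3 = 2*71 + 18 = 160, q_3 = 2*4 + 1 = 9.
  i=4: a_4=8, p_4 = 8*160 + 71 = 1351, q_4 = 8*9 + 4 = 76.
  i=5: a_5=2, p_5 = 2*1351 + 160 = 2862, q_5 = 2*76 + 9 = 161.
  i=6: a_6=3, p_6 = 3*2862 + 1351 = 9937, q_6 = 3*161 + 76 = 559.
  i=7: a_7=1, p_7 = 1*9937 + 2862 = 12799, q_7 = 1*559 + 161 = 720.
Check: 12799^2 - 316*720^2 = 163814401 - 163814400 = 1, so (x, y) = (12799, 720) solves the equation, and by the theorem it is the least positive solution.

(x, y) = (12799, 720)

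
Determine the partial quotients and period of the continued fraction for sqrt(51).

[7; (7, 14)]

Write x_i = (sqrt(51) + m_i)/d_i with (m_0, d_0) = (0, 1). a_0 = floor(sqrt(51)) = 7, since 7^2 = 49 <= 51 < 64 = 8^2.
Iterate m_{i+1} = d_i*a_i - m_i, d_{i+1} = (51 - m_{i+1}^2)/d_i, a_{i+1} = floor((a_0 + m_{i+1})/d_{i+1}):
  m_1 = 1*7 - 0 = 7, d_1 = (51 - 7^2)/1 = 2/1 = 2, a_1 = floor((7 + 7)/2) = 7.
  m_2 = 2*7 - 7 = 7, d_2 = (51 - 7^2)/2 = 2/2 = 1, a_2 = floor((7 + 7)/1) = 14.
  m_3 = 1*14 - 7 = 7, d_3 = (51 - 7^2)/1 = 2/1 = 2: (m_3, d_3) = (m_1, d_1) = (7, 2), so from here the quotients repeat a_1, a_2; the period length is 2.
Hence the expansion of sqrt(51) is a_0 = 7 followed by the repeating block 7, 14 (period 2).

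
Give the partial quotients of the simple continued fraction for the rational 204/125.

Run the Euclidean algorithm on 204 and 125; the successive quotients are the partial quotients a_0, a_1, ... (each step inverts the fractional part left over by the previous one):
  204 = 1*125 + 79, so a_0 = 1.
  125 = 1*79 + 46, so a_1 = 1.
  79 = 1*46 + 33, so a_2 = 1.
  46 = 1*33 + 13, so a_3 = 1.
  33 = 2*13 + 7, so a_4 = 2.
  13 = 1*7 + 6, so a_5 = 1.
  7 = 1*6 + 1, so a_6 = 1.
  6 = 6*1 + 0, so a_7 = 6.
The remainder reaches 0 after 8 divisions, so the expansion has 8 partial quotients, read off in order.

[1; 1, 1, 1, 2, 1, 1, 6]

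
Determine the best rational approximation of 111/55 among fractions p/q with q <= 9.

2/1

Expand x = 111/55 as a continued fraction with the Euclidean algorithm:
  111 = 2*55 + 1, so a_0 = 2.
  55 = 55*1 + 0, so a_1 = 55.
so x = [2; 55].
Convergents (p_i = a_i*p_{i-1} + p_{i-2}, q_i = a_i*q_{i-1} + q_{i-2} with p_{-2}=0, p_{-1}=1, q_{-2}=1, q_{-1}=0), until the denominator exceeds 9:
  i=0: a_0=2, p_0 = 2*1 + 0 = 2, q_0 = 2*0 + 1 = 1.
  i=1: a_1=55, p_1 = 55*2 + 1 = 111, q_1 = 55*1 + 0 = 55.
q_1 = 55 > 9, so the last convergent with denominator <= 9 is p_0/q_0 = 2/1.
The closest fraction with denominator <= 9 is either p_0/q_0 or the intermediate fraction (k*p_0 + p_{-1})/(k*q_0 + q_{-1}) with the largest k >= 1 whose denominator stays <= 9; these approach x as k grows, and every other convergent or intermediate fraction in range is farther away.
Largest k: floor((9 - q_{-1})/q_0) = floor((9 - 0)/1) = 9 (using the seeds p_{-1} = 1, q_{-1} = 0).
That gives (9*2 + 1)/(9*1 + 0) = 19/9.
Compare the errors: |x - 2/1| = |111*1 - 2*55|/(55*1) = 1/55, and |x - 19/9| = |111*9 - 19*55|/(55*9) = 46/495.
Cross-multiplying, 1*495 = 495 < 2530 = 46*55, so 1/55 is smaller: the convergent 2/1 is closer to x than 19/9.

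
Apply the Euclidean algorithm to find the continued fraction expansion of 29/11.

Run the Euclidean algorithm on 29 and 11; the successive quotients are the partial quotients a_0, a_1, ... (each step inverts the fractional part left over by the previous one):
  29 = 2*11 + 7, so a_0 = 2.
  11 = 1*7 + 4, so a_1 = 1.
  7 = 1*4 + 3, so a_2 = 1.
  4 = 1*3 + 1, so a_3 = 1.
  3 = 3*1 + 0, so a_4 = 3.
The remainder reaches 0 after 5 divisions, so the expansion has 5 partial quotients, read off in order.

[2; 1, 1, 1, 3]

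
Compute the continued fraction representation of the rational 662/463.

Run the Euclidean algorithm on 662 and 463; the successive quotients are the partial quotients a_0, a_1, ... (each step inverts the fractional part left over by the previous one):
  662 = 1*463 + 199, so a_0 = 1.
  463 = 2*199 + 65, so a_1 = 2.
  199 = 3*65 + 4, so a_2 = 3.
  65 = 16*4 + 1, so a_3 = 16.
  4 = 4*1 + 0, so a_4 = 4.
The remainder reaches 0 after 5 divisions, so the expansion has 5 partial quotients, read off in order.

[1; 2, 3, 16, 4]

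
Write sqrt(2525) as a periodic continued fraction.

[50; (4, 100)]

Write x_i = (sqrt(2525) + m_i)/d_i with (m_0, d_0) = (0, 1). a_0 = floor(sqrt(2525)) = 50, since 50^2 = 2500 <= 2525 < 2601 = 51^2.
Iterate m_{i+1} = d_i*a_i - m_i, d_{i+1} = (2525 - m_{i+1}^2)/d_i, a_{i+1} = floor((a_0 + m_{i+1})/d_{i+1}):
  m_1 = 1*50 - 0 = 50, d_1 = (2525 - 50^2)/1 = 25/1 = 25, a_1 = floor((50 + 50)/25) = 4.
  m_2 = 25*4 - 50 = 50, d_2 = (2525 - 50^2)/25 = 25/25 = 1, a_2 = floor((50 + 50)/1) = 100.
  m_3 = 1*100 - 50 = 50, d_3 = (2525 - 50^2)/1 = 25/1 = 25: (m_3, d_3) = (m_1, d_1) = (50, 25), so from here the quotients repeat a_1, a_2; the period length is 2.
Hence the expansion of sqrt(2525) is a_0 = 50 followed by the repeating block 4, 100 (period 2).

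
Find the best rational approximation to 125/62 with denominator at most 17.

2/1

Expand x = 125/62 as a continued fraction with the Euclidean algorithm:
  125 = 2*62 + 1, so a_0 = 2.
  62 = 62*1 + 0, so a_1 = 62.
so x = [2; 62].
Convergents (p_i = a_i*p_{i-1} + p_{i-2}, q_i = a_i*q_{i-1} + q_{i-2} with p_{-2}=0, p_{-1}=1, q_{-2}=1, q_{-1}=0), until the denominator exceeds 17:
  i=0: a_0=2, p_0 = 2*1 + 0 = 2, q_0 = 2*0 + 1 = 1.
  i=1: a_1=62, p_1 = 62*2 + 1 = 125, q_1 = 62*1 + 0 = 62.
q_1 = 62 > 17, so the last convergent with denominator <= 17 is p_0/q_0 = 2/1.
The closest fraction with denominator <= 17 is either p_0/q_0 or the intermediate fraction (k*p_0 + p_{-1})/(k*q_0 + q_{-1}) with the largest k >= 1 whose denominator stays <= 17; these approach x as k grows, and every other convergent or intermediate fraction in range is farther away.
Largest k: floor((17 - q_{-1})/q_0) = floor((17 - 0)/1) = 17 (using the seeds p_{-1} = 1, q_{-1} = 0).
That gives (17*2 + 1)/(17*1 + 0) = 35/17.
Compare the errors: |x - 2/1| = |125*1 - 2*62|/(62*1) = 1/62, and |x - 35/17| = |125*17 - 35*62|/(62*17) = 45/1054.
Cross-multiplying, 1*1054 = 1054 < 2790 = 45*62, so 1/62 is smaller: the convergent 2/1 is closer to x than 35/17.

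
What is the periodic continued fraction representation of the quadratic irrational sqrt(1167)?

Write x_i = (sqrt(1167) + m_i)/d_i with (m_0, d_0) = (0, 1). a_0 = floor(sqrt(1167)) = 34, since 34^2 = 1156 <= 1167 < 1225 = 35^2.
Iterate m_{i+1} = d_i*a_i - m_i, d_{i+1} = (1167 - m_{i+1}^2)/d_i, a_{i+1} = floor((a_0 + m_{i+1})/d_{i+1}):
  m_1 = 1*34 - 0 = 34, d_1 = (1167 - 34^2)/1 = 11/1 = 11, a_1 = floor((34 + 34)/11) = 6.
  m_2 = 11*6 - 34 = 32, d_2 = (1167 - 32^2)/11 = 143/11 = 13, a_2 = floor((34 + 32)/13) = 5.
  m_3 = 13*5 - 32 = 33, d_3 = (1167 - 33^2)/13 = 78/13 = 6, a_3 = floor((34 + 33)/6) = 11.
  m_4 = 6*11 - 33 = 33, d_4 = (1167 - 33^2)/6 = 78/6 = 13, a_4 = floor((34 + 33)/13) = 5.
  m_5 = 13*5 - 33 = 32, d_5 = (1167 - 32^2)/13 = 143/13 = 11, a_5 = floor((34 + 32)/11) = 6.
  m_6 = 11*6 - 32 = 34, d_6 = (1167 - 34^2)/11 = 11/11 = 1, a_6 = floor((34 + 34)/1) = 68.
  m_7 = 1*68 - 34 = 34, d_7 = (1167 - 34^2)/1 = 11/1 = 11: (m_7, d_7) = (m_1, d_1) = (34, 11), so from here the quotients repeat a_1, ..., a_6; the period length is 6.
Hence the expansion of sqrt(1167) is a_0 = 34 followed by the repeating block 6, 5, 11, 5, 6, 68 (period 6).

[34; (6, 5, 11, 5, 6, 68)]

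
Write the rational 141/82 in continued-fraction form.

[1; 1, 2, 1, 1, 3, 3]

Run the Euclidean algorithm on 141 and 82; the successive quotients are the partial quotients a_0, a_1, ... (each step inverts the fractional part left over by the previous one):
  141 = 1*82 + 59, so a_0 = 1.
  82 = 1*59 + 23, so a_1 = 1.
  59 = 2*23 + 13, so a_2 = 2.
  23 = 1*13 + 10, so a_3 = 1.
  13 = 1*10 + 3, so a_4 = 1.
  10 = 3*3 + 1, so a_5 = 3.
  3 = 3*1 + 0, so a_6 = 3.
The remainder reaches 0 after 7 divisions, so the expansion has 7 partial quotients, read off in order.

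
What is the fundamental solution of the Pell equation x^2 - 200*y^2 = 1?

(x, y) = (99, 7)

First expand sqrt(200) as a continued fraction. With x_i = (sqrt(200) + m_i)/d_i and (m_0, d_0) = (0, 1): a_0 = floor(sqrt(200)) = 14, since 14^2 = 196 <= 200 < 225 = 15^2.
Iterate m_{i+1} = d_i*a_i - m_i, d_{i+1} = (200 - m_{i+1}^2)/d_i, a_{i+1} = floor((a_0 + m_{i+1})/d_{i+1}):
  m_1 = 1*14 - 0 = 14, d_1 = (200 - 14^2)/1 = 4/1 = 4, a_1 = floor((14 + 14)/4) = 7.
  m_2 = 4*7 - 14 = 14, d_2 = (200 - 14^2)/4 = 4/4 = 1, a_2 = floor((14 + 14)/1) = 28.
  m_3 = 1*28 - 14 = 14, d_3 = (200 - 14^2)/1 = 4/1 = 4: (m_3, d_3) = (m_1, d_1) = (14, 4), so from here the quotients repeat a_1, a_2; the period length is 2.
So sqrt(200) = [14; (7, 28)] with period length k = 2.
k is even, so the fundamental solution of x^2 - 200y^2 = 1 is (p_{k-1}, q_{k-1}) = (p_1, q_1); compute convergents through index 1.
Convergents (p_i = a_i*p_{i-1} + p_{i-2}, q_i = a_i*q_{i-1} + q_{i-2} with p_{-2}=0, p_{-1}=1, q_{-2}=1, q_{-1}=0):
  i=0: a_0=14, p_0 = 14*1 + 0 = 14, q_0 = 14*0 + 1 = 1.
  i=1: a_1=7, p_1 = 7*14 + 1 = 99, q_1 = 7*1 + 0 = 7.
Check: 99^2 - 200*7^2 = 9801 - 9800 = 1, so (x, y) = (99, 7) solves the equation, and by the theorem it is the least positive solution.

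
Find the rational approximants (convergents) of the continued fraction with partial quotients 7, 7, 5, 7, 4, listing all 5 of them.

7/1, 50/7, 257/36, 1849/259, 7653/1072

Using the convergent recurrence p_i = a_i*p_{i-1} + p_{i-2}, q_i = a_i*q_{i-1} + q_{i-2} with p_{-2}=0, p_{-1}=1, q_{-2}=1, q_{-1}=0:
  i=0: a_0=7, p_0 = 7*1 + 0 = 7, q_0 = 7*0 + 1 = 1.
  i=1: a_1=7, p_1 = 7*7 + 1 = 50, q_1 = 7*1 + 0 = 7.
  i=2: a_2=5, p_2 = 5*50 + 7 = 257, q_2 = 5*7 + 1 = 36.
  i=3: a_3=7, p_3 = 7*257 + 50 = 1849, q_3 = 7*36 + 7 = 259.
  i=4: a_4=4, p_4 = 4*1849 + 257 = 7653, q_4 = 4*259 + 36 = 1072.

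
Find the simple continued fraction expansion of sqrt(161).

Write x_i = (sqrt(161) + m_i)/d_i with (m_0, d_0) = (0, 1). a_0 = floor(sqrt(161)) = 12, since 12^2 = 144 <= 161 < 169 = 13^2.
Iterate m_{i+1} = d_i*a_i - m_i, d_{i+1} = (161 - m_{i+1}^2)/d_i, a_{i+1} = floor((a_0 + m_{i+1})/d_{i+1}):
  m_1 = 1*12 - 0 = 12, d_1 = (161 - 12^2)/1 = 17/1 = 17, a_1 = floor((12 + 12)/17) = 1.
  m_2 = 17*1 - 12 = 5, d_2 = (161 - 5^2)/17 = 136/17 = 8, a_2 = floor((12 + 5)/8) = 2.
  m_3 = 8*2 - 5 = 11, d_3 = (161 - 11^2)/8 = 40/8 = 5, a_3 = floor((12 + 11)/5) = 4.
  m_4 = 5*4 - 11 = 9, d_4 = (161 - 9^2)/5 = 80/5 = 16, a_4 = floor((12 + 9)/16) = 1.
  m_5 = 16*1 - 9 = 7, d_5 = (161 - 7^2)/16 = 112/16 = 7, a_5 = floor((12 + 7)/7) = 2.
  m_6 = 7*2 - 7 = 7, d_6 = (161 - 7^2)/7 = 112/7 = 16, a_6 = floor((12 + 7)/16) = 1.
  m_7 = 16*1 - 7 = 9, d_7 = (161 - 9^2)/16 = 80/16 = 5, a_7 = floor((12 + 9)/5) = 4.
  m_8 = 5*4 - 9 = 11, d_8 = (161 - 11^2)/5 = 40/5 = 8, a_8 = floor((12 + 11)/8) = 2.
  m_9 = 8*2 - 11 = 5, d_9 = (161 - 5^2)/8 = 136/8 = 17, a_9 = floor((12 + 5)/17) = 1.
  m_10 = 17*1 - 5 = 12, d_10 = (161 - 12^2)/17 = 17/17 = 1, a_10 = floor((12 + 12)/1) = 24.
  m_11 = 1*24 - 12 = 12, d_11 = (161 - 12^2)/1 = 17/1 = 17: (m_11, d_11) = (m_1, d_1) = (12, 17), so from here the quotients repeat a_1, ..., a_10; the period length is 10.
Hence the expansion of sqrt(161) is a_0 = 12 followed by the repeating block 1, 2, 4, 1, 2, 1, 4, 2, 1, 24 (period 10).

[12; (1, 2, 4, 1, 2, 1, 4, 2, 1, 24)]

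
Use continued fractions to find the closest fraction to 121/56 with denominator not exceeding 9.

13/6

Expand x = 121/56 as a continued fraction with the Euclidean algorithm:
  121 = 2*56 + 9, so a_0 = 2.
  56 = 6*9 + 2, so a_1 = 6.
  9 = 4*2 + 1, so a_2 = 4.
  2 = 2*1 + 0, so a_3 = 2.
so x = [2; 6, 4, 2].
Convergents (p_i = a_i*p_{i-1} + p_{i-2}, q_i = a_i*q_{i-1} + q_{i-2} with p_{-2}=0, p_{-1}=1, q_{-2}=1, q_{-1}=0), until the denominator exceeds 9:
  i=0: a_0=2, p_0 = 2*1 + 0 = 2, q_0 = 2*0 + 1 = 1.
  i=1: a_1=6, p_1 = 6*2 + 1 = 13, q_1 = 6*1 + 0 = 6.
  i=2: a_2=4, p_2 = 4*13 + 2 = 54, q_2 = 4*6 + 1 = 25.
q_2 = 25 > 9, so the last convergent with denominator <= 9 is p_1/q_1 = 13/6.
The closest fraction with denominator <= 9 is either p_1/q_1 or the intermediate fraction (k*p_1 + p_0)/(k*q_1 + q_0) with the largest k >= 1 whose denominator stays <= 9; these approach x as k grows, and every other convergent or intermediate fraction in range is farther away.
Largest k: floor((9 - q_0)/q_1) = floor((9 - 1)/6) = 1.
That gives (1*13 + 2)/(1*6 + 1) = 15/7.
Compare the errors: |x - 13/6| = |121*6 - 13*56|/(56*6) = 2/336, and |x - 15/7| = |121*7 - 15*56|/(56*7) = 7/392.
Cross-multiplying, 2*392 = 784 < 2352 = 7*336, so 2/336 is smaller: the convergent 13/6 is closer to x than 15/7.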